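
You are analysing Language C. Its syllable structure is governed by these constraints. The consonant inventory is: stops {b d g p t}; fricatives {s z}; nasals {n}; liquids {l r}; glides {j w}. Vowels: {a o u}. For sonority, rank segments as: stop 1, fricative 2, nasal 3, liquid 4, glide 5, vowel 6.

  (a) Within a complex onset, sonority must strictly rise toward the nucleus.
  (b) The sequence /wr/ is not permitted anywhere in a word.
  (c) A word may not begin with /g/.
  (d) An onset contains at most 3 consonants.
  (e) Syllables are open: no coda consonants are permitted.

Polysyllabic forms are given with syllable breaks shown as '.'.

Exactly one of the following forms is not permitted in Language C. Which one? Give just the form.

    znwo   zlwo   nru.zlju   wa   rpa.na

rpa.na

znwo — σ1 onset /znw/ (2→3→5 rises), coda /∅/ ok → permitted
zlwo — σ1 onset /zlw/ (2→4→5 rises), coda /∅/ ok → permitted
nru.zlju — σ1 onset /nr/ (3→4 rises), coda /∅/ ok; σ2 onset /zlj/ (2→4→5 rises), coda /∅/ ok → permitted
wa — σ1 onset /w/, coda /∅/ ok → permitted
rpa.na — violates constraint (a): syllable 1 onset /rp/: /r/ (liquid, 4) → /p/ (stop, 1) does not rise → not permitted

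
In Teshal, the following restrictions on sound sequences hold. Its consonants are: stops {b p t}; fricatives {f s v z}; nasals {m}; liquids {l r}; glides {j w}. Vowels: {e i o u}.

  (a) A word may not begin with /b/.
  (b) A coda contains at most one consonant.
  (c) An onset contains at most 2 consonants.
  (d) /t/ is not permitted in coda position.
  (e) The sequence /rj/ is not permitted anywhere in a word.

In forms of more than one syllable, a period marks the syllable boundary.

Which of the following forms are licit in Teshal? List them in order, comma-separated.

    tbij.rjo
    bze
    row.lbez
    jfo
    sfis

tbij.rjo — violates constraint (e): contains banned sequence /rj/ → illicit
bze — violates constraint (a): word begins with /b/ → illicit
row.lbez — σ1 onset /r/, coda /w/ ok; σ2 onset /lb/ (2C), coda /z/ ok → licit
jfo — σ1 onset /jf/ (2C), coda /∅/ ok → licit
sfis — σ1 onset /sf/ (2C), coda /s/ ok → licit

row.lbez, jfo, sfis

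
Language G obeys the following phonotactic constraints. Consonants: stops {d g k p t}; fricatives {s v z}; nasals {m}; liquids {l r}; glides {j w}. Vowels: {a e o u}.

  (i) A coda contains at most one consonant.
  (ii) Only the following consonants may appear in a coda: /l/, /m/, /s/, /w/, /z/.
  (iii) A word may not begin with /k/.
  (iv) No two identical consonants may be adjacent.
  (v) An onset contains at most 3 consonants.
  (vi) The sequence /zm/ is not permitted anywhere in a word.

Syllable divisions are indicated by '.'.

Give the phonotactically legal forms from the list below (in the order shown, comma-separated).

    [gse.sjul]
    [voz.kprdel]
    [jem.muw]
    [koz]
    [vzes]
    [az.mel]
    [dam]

[gse.sjul] — σ1 onset /gs/ (2C), coda /∅/ ok; σ2 onset /sj/ (2C), coda /l/ ok → phonotactically legal
[voz.kprdel] — violates constraint (v): syllable 2 onset /kprd/ has 4 consonants (> 3) → phonotactically illegal
[jem.muw] — violates constraint (iv): adjacent identical consonants /mm/ → phonotactically illegal
[koz] — violates constraint (iii): word begins with /k/ → phonotactically illegal
[vzes] — σ1 onset /vz/ (2C), coda /s/ ok → phonotactically legal
[az.mel] — violates constraint (vi): contains banned sequence /zm/ → phonotactically illegal
[dam] — σ1 onset /d/, coda /m/ ok → phonotactically legal

[gse.sjul], [vzes], [dam]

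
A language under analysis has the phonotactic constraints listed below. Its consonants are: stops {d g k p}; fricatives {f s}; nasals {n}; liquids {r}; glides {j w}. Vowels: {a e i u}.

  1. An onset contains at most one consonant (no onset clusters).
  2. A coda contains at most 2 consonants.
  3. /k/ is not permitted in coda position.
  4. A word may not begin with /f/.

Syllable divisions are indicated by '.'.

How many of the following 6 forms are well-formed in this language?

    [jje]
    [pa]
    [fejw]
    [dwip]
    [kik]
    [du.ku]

[jje] — violates constraint 1: syllable 1 onset /jj/ has 2 consonants (> 1) → ill-formed
[pa] — σ1 onset /p/, coda /∅/ ok → well-formed
[fejw] — violates constraint 4: word begins with /f/ → ill-formed
[dwip] — violates constraint 1: syllable 1 onset /dw/ has 2 consonants (> 1) → ill-formed
[kik] — violates constraint 3: syllable 1 coda contains /k/ → ill-formed
[du.ku] — σ1 onset /d/, coda /∅/ ok; σ2 onset /k/, coda /∅/ ok → well-formed
Well-formed: [pa], [du.ku] → 2.

2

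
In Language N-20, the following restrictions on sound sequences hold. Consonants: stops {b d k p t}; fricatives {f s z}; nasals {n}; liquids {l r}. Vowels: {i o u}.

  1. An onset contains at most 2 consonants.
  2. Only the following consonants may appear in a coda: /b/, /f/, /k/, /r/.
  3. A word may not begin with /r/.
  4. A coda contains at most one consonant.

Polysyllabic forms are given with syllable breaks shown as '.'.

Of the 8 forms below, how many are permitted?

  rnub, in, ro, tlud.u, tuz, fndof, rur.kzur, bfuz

0

rnub — violates constraint 3: word begins with /r/ → not permitted
in — violates constraint 2: syllable 1 coda contains /n/, which is not a licensed coda consonant → not permitted
ro — violates constraint 3: word begins with /r/ → not permitted
tlud.u — violates constraint 2: syllable 1 coda contains /d/, which is not a licensed coda consonant → not permitted
tuz — violates constraint 2: syllable 1 coda contains /z/, which is not a licensed coda consonant → not permitted
fndof — violates constraint 1: syllable 1 onset /fnd/ has 3 consonants (> 2) → not permitted
rur.kzur — violates constraint 3: word begins with /r/ → not permitted
bfuz — violates constraint 2: syllable 1 coda contains /z/, which is not a licensed coda consonant → not permitted
No form is permitted → 0.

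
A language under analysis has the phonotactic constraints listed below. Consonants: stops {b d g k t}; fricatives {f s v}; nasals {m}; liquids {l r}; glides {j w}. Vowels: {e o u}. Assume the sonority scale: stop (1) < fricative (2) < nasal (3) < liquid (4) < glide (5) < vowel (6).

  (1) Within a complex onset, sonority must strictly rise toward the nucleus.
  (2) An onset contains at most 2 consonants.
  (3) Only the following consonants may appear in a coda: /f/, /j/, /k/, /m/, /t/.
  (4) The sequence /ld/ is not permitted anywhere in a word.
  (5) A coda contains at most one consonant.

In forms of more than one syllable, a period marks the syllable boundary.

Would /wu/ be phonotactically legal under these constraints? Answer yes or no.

yes

/wu/ — σ1 onset /w/, coda /∅/ ok → phonotactically legal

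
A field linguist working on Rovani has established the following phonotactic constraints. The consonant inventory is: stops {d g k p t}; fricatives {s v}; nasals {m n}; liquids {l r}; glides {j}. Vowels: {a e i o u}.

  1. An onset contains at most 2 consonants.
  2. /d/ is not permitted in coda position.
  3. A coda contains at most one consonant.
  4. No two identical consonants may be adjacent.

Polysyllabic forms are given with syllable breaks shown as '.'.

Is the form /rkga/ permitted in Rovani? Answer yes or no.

/rkga/ — violates constraint 1: syllable 1 onset /rkg/ has 3 consonants (> 2) → not permitted

no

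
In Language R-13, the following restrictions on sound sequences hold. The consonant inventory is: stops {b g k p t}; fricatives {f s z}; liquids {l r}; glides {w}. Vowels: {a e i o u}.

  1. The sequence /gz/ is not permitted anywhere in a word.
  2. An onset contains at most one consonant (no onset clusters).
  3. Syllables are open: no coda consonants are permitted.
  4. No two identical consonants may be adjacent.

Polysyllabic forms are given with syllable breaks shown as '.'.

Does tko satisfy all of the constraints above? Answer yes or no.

tko — violates constraint 2: syllable 1 onset /tk/ has 2 consonants (> 1) → phonotactically illegal

no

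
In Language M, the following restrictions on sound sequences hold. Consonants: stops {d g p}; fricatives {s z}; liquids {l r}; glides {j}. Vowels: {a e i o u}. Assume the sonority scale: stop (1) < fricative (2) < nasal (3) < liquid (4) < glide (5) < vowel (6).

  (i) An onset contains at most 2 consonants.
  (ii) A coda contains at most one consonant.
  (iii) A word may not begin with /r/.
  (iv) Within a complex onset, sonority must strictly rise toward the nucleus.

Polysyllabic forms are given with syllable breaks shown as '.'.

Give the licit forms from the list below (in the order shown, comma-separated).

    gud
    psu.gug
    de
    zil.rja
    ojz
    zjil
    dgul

gud — σ1 onset /g/, coda /d/ ok → licit
psu.gug — σ1 onset /ps/ (1→2 rises), coda /∅/ ok; σ2 onset /g/, coda /g/ ok → licit
de — σ1 onset /d/, coda /∅/ ok → licit
zil.rja — σ1 onset /z/, coda /l/ ok; σ2 onset /rj/ (4→5 rises), coda /∅/ ok → licit
ojz — violates constraint (ii): syllable 1 coda /jz/ has 2 consonants (> 1) → illicit
zjil — σ1 onset /zj/ (2→5 rises), coda /l/ ok → licit
dgul — violates constraint (iv): syllable 1 onset /dg/: /d/ (stop, 1) → /g/ (stop, 1) does not rise → illicit

gud, psu.gug, de, zil.rja, zjil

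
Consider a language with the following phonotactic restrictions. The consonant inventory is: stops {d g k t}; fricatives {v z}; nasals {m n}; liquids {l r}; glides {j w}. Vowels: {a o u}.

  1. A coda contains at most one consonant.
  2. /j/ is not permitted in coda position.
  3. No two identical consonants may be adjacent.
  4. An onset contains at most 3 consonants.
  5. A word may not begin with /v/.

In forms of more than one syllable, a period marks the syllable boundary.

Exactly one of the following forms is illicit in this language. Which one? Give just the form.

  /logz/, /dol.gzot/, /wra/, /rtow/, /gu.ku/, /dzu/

/logz/ — violates constraint 1: syllable 1 coda /gz/ has 2 consonants (> 1) → illicit
/dol.gzot/ — σ1 onset /d/, coda /l/ ok; σ2 onset /gz/ (2C), coda /t/ ok → licit
/wra/ — σ1 onset /wr/ (2C), coda /∅/ ok → licit
/rtow/ — σ1 onset /rt/ (2C), coda /w/ ok → licit
/gu.ku/ — σ1 onset /g/, coda /∅/ ok; σ2 onset /k/, coda /∅/ ok → licit
/dzu/ — σ1 onset /dz/ (2C), coda /∅/ ok → licit

/logz/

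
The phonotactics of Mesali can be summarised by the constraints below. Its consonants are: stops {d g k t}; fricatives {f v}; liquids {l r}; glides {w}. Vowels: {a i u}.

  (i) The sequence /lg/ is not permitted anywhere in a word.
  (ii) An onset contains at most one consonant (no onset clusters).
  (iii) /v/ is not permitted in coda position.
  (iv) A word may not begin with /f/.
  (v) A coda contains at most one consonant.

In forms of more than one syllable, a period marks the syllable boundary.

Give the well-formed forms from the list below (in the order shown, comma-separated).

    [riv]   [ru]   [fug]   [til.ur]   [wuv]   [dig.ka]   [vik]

[riv] — violates constraint (iii): syllable 1 coda contains /v/ → ill-formed
[ru] — σ1 onset /r/, coda /∅/ ok → well-formed
[fug] — violates constraint (iv): word begins with /f/ → ill-formed
[til.ur] — σ1 onset /t/, coda /l/ ok; σ2 onset /∅/, coda /r/ ok → well-formed
[wuv] — violates constraint (iii): syllable 1 coda contains /v/ → ill-formed
[dig.ka] — σ1 onset /d/, coda /g/ ok; σ2 onset /k/, coda /∅/ ok → well-formed
[vik] — σ1 onset /v/, coda /k/ ok → well-formed

[ru], [til.ur], [dig.ka], [vik]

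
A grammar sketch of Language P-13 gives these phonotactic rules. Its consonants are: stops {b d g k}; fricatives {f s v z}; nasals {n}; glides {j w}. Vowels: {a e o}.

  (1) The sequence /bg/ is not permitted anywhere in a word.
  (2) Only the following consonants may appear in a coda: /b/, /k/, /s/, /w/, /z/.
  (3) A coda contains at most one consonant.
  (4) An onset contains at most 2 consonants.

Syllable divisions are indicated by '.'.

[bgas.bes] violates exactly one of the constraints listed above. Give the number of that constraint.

1

[bgas.bes]: contains banned sequence /bg/.
This is a violation of constraint 1: "The sequence /bg/ is not permitted anywhere in a word."
The remaining constraints (2, 3, 4) are satisfied.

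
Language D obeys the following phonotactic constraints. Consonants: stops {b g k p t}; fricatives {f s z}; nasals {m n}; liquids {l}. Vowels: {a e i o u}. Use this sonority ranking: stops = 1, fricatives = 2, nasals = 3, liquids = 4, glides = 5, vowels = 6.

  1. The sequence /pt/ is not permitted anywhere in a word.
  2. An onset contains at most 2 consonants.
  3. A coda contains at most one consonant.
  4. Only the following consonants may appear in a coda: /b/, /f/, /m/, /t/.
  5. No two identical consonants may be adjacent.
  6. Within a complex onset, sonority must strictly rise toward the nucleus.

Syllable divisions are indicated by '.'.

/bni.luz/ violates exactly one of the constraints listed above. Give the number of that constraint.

4

/bni.luz/: syllable 2 coda contains /z/, which is not a licensed coda consonant.
This is a violation of constraint 4: "Only the following consonants may appear in a coda: /b/, /f/, /m/, /t/."
The remaining constraints (1, 2, 3, 5, 6) are satisfied.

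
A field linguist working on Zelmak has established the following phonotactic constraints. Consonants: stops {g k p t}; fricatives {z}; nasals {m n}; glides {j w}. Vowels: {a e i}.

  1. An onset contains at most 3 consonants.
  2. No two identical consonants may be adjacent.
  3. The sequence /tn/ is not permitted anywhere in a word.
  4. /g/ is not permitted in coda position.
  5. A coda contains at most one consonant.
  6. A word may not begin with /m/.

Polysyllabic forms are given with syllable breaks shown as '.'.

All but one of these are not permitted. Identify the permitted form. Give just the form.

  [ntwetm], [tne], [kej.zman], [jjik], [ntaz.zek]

[ntwetm] — violates constraint 5: syllable 1 coda /tm/ has 2 consonants (> 1) → not permitted
[tne] — violates constraint 3: contains banned sequence /tn/ → not permitted
[kej.zman] — σ1 onset /k/, coda /j/ ok; σ2 onset /zm/ (2C), coda /n/ ok → permitted
[jjik] — violates constraint 2: adjacent identical consonants /jj/ → not permitted
[ntaz.zek] — violates constraint 2: adjacent identical consonants /zz/ → not permitted

[kej.zman]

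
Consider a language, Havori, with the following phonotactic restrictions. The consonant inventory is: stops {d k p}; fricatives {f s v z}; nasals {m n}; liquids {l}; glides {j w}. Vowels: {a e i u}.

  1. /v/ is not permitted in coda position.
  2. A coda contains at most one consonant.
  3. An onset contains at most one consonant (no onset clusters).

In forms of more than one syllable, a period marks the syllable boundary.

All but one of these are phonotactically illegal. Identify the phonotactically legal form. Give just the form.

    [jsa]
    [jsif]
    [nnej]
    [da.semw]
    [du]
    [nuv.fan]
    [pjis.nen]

[jsa] — violates constraint 3: syllable 1 onset /js/ has 2 consonants (> 1) → phonotactically illegal
[jsif] — violates constraint 3: syllable 1 onset /js/ has 2 consonants (> 1) → phonotactically illegal
[nnej] — violates constraint 3: syllable 1 onset /nn/ has 2 consonants (> 1) → phonotactically illegal
[da.semw] — violates constraint 2: syllable 2 coda /mw/ has 2 consonants (> 1) → phonotactically illegal
[du] — σ1 onset /d/, coda /∅/ ok → phonotactically legal
[nuv.fan] — violates constraint 1: syllable 1 coda contains /v/ → phonotactically illegal
[pjis.nen] — violates constraint 3: syllable 1 onset /pj/ has 2 consonants (> 1) → phonotactically illegal

[du]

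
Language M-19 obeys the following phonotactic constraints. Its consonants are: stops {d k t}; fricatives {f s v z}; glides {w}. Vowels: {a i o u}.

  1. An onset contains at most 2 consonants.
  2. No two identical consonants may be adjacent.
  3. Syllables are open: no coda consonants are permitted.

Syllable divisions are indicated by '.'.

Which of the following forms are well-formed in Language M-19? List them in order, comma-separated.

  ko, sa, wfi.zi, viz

ko, sa, wfi.zi

ko — σ1 onset /k/, coda /∅/ ok → well-formed
sa — σ1 onset /s/, coda /∅/ ok → well-formed
wfi.zi — σ1 onset /wf/ (2C), coda /∅/ ok; σ2 onset /z/, coda /∅/ ok → well-formed
viz — violates constraint 3: syllable 1 coda /z/ has 1 consonant (> 0) → ill-formed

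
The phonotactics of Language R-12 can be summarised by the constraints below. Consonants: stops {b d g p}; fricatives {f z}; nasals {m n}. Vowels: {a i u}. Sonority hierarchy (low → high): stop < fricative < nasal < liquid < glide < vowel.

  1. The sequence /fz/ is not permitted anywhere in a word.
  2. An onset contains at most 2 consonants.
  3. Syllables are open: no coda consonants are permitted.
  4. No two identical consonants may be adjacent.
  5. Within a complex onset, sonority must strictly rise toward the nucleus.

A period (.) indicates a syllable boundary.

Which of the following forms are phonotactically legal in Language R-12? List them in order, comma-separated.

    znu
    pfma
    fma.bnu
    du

znu — σ1 onset /zn/ (2→3 rises), coda /∅/ ok → phonotactically legal
pfma — violates constraint 2: syllable 1 onset /pfm/ has 3 consonants (> 2) → phonotactically illegal
fma.bnu — σ1 onset /fm/ (2→3 rises), coda /∅/ ok; σ2 onset /bn/ (1→3 rises), coda /∅/ ok → phonotactically legal
du — σ1 onset /d/, coda /∅/ ok → phonotactically legal

znu, fma.bnu, du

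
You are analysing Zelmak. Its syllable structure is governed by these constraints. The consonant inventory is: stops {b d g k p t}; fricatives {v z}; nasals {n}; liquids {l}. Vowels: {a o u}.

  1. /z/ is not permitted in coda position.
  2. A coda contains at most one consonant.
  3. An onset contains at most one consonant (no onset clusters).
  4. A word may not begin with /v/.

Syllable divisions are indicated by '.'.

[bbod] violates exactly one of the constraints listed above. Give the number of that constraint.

[bbod]: syllable 1 onset /bb/ has 2 consonants (> 1).
This is a violation of constraint 3: "An onset contains at most one consonant (no onset clusters)."
The remaining constraints (1, 2, 4) are satisfied.

3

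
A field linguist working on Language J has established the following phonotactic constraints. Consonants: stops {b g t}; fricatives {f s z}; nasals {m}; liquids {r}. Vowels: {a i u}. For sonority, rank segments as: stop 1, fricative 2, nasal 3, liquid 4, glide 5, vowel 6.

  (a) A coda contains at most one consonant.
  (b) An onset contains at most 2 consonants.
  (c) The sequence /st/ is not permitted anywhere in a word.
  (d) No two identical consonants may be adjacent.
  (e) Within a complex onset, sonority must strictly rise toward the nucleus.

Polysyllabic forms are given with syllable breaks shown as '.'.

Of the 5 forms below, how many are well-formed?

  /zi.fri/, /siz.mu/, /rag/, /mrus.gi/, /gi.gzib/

5

/zi.fri/ — σ1 onset /z/, coda /∅/ ok; σ2 onset /fr/ (2→4 rises), coda /∅/ ok → well-formed
/siz.mu/ — σ1 onset /s/, coda /z/ ok; σ2 onset /m/, coda /∅/ ok → well-formed
/rag/ — σ1 onset /r/, coda /g/ ok → well-formed
/mrus.gi/ — σ1 onset /mr/ (3→4 rises), coda /s/ ok; σ2 onset /g/, coda /∅/ ok → well-formed
/gi.gzib/ — σ1 onset /g/, coda /∅/ ok; σ2 onset /gz/ (1→2 rises), coda /b/ ok → well-formed
Well-formed: /zi.fri/, /siz.mu/, /rag/, /mrus.gi/, /gi.gzib/ → 5.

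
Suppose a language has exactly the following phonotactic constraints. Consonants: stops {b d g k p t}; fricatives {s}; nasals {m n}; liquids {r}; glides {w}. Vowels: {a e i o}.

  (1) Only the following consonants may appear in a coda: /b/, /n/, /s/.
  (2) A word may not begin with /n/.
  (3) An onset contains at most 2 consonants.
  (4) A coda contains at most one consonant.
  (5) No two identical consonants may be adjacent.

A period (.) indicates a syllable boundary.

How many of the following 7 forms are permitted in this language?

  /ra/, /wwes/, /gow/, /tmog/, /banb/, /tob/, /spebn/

2

/ra/ — σ1 onset /r/, coda /∅/ ok → permitted
/wwes/ — violates constraint 5: adjacent identical consonants /ww/ → not permitted
/gow/ — violates constraint 1: syllable 1 coda contains /w/, which is not a licensed coda consonant → not permitted
/tmog/ — violates constraint 1: syllable 1 coda contains /g/, which is not a licensed coda consonant → not permitted
/banb/ — violates constraint 4: syllable 1 coda /nb/ has 2 consonants (> 1) → not permitted
/tob/ — σ1 onset /t/, coda /b/ ok → permitted
/spebn/ — violates constraint 4: syllable 1 coda /bn/ has 2 consonants (> 1) → not permitted
Permitted: /ra/, /tob/ → 2.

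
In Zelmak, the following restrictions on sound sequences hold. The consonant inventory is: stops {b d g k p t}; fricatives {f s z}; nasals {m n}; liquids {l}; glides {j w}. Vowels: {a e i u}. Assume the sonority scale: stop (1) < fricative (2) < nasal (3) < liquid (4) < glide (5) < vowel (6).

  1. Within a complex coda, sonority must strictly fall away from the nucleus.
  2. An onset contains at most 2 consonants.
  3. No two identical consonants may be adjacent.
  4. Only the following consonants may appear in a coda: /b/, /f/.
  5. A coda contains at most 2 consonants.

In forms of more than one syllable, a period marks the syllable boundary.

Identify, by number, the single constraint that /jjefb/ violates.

3

/jjefb/: adjacent identical consonants /jj/.
This is a violation of constraint 3: "No two identical consonants may be adjacent."
The remaining constraints (1, 2, 4, 5) are satisfied.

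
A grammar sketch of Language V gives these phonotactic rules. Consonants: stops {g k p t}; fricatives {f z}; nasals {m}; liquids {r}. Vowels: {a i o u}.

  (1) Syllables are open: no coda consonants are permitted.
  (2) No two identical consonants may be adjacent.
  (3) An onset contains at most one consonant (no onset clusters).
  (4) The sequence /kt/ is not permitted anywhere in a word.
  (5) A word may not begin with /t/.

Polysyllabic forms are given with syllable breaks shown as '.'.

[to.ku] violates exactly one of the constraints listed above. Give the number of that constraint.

[to.ku]: word begins with /t/.
This is a violation of constraint 5: "A word may not begin with /t/."
The remaining constraints (1, 2, 3, 4) are satisfied.

5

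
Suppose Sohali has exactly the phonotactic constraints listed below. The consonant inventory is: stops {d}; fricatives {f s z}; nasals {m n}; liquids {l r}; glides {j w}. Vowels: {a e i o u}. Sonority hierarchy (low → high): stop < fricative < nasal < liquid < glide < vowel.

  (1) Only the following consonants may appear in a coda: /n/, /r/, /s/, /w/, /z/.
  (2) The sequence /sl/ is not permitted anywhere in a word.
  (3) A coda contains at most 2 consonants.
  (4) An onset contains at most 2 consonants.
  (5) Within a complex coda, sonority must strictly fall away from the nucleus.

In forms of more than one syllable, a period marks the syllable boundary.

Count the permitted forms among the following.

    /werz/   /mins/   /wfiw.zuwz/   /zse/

/werz/ — σ1 onset /w/, coda /rz/ (4→2 falls) ok → permitted
/mins/ — σ1 onset /m/, coda /ns/ (3→2 falls) ok → permitted
/wfiw.zuwz/ — σ1 onset /wf/ (2C), coda /w/ ok; σ2 onset /z/, coda /wz/ (5→2 falls) ok → permitted
/zse/ — σ1 onset /zs/ (2C), coda /∅/ ok → permitted
Permitted: /werz/, /mins/, /wfiw.zuwz/, /zse/ → 4.

4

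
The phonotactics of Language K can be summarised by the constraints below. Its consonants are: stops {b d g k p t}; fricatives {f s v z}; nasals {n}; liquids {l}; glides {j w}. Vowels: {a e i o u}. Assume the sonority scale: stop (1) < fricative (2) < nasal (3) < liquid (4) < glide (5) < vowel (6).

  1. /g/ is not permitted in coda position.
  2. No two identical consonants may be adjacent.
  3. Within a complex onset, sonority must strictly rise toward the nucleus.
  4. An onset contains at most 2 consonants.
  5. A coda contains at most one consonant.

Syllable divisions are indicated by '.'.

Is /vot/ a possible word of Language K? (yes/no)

yes

/vot/ — σ1 onset /v/, coda /t/ ok → permitted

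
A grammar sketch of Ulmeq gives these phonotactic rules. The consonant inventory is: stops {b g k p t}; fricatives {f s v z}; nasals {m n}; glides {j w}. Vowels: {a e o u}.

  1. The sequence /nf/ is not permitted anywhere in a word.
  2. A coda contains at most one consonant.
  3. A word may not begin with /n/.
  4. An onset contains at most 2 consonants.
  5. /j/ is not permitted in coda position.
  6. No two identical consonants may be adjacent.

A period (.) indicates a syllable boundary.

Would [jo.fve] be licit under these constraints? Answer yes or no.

[jo.fve] — σ1 onset /j/, coda /∅/ ok; σ2 onset /fv/ (2C), coda /∅/ ok → licit

yes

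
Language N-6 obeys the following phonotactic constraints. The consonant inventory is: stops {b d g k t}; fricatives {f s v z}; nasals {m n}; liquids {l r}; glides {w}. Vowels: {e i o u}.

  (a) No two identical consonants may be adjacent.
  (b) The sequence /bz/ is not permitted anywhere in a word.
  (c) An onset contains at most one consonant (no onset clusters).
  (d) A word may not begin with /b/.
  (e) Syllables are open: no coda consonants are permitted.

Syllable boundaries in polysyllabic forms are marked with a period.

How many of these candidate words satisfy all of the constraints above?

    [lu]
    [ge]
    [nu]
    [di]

[lu] — σ1 onset /l/, coda /∅/ ok → phonotactically legal
[ge] — σ1 onset /g/, coda /∅/ ok → phonotactically legal
[nu] — σ1 onset /n/, coda /∅/ ok → phonotactically legal
[di] — σ1 onset /d/, coda /∅/ ok → phonotactically legal
Phonotactically legal: [lu], [ge], [nu], [di] → 4.

4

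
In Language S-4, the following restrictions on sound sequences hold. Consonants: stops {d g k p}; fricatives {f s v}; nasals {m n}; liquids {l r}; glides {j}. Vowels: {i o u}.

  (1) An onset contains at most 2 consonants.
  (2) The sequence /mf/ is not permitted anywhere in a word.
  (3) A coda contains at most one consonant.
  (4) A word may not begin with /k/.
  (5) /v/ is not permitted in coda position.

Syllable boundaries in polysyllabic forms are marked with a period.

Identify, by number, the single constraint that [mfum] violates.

[mfum]: contains banned sequence /mf/.
This is a violation of constraint 2: "The sequence /mf/ is not permitted anywhere in a word."
The remaining constraints (1, 3, 4, 5) are satisfied.

2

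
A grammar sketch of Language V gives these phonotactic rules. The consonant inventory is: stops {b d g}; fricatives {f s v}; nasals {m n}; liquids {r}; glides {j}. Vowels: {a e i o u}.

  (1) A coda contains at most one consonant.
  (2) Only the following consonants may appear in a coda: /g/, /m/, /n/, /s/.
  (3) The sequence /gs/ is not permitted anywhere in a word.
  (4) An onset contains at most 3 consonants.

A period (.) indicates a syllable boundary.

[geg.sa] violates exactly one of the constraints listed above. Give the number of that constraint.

[geg.sa]: contains banned sequence /gs/.
This is a violation of constraint 3: "The sequence /gs/ is not permitted anywhere in a word."
The remaining constraints (1, 2, 4) are satisfied.

3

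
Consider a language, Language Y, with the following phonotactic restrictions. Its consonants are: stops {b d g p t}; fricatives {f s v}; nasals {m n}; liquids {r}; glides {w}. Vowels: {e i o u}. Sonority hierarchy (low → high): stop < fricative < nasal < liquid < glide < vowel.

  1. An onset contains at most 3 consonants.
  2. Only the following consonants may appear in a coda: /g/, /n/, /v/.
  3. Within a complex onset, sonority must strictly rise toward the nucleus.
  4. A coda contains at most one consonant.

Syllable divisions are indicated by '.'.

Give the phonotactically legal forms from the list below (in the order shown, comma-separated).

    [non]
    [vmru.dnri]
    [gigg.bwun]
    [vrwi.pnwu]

[non] — σ1 onset /n/, coda /n/ ok → phonotactically legal
[vmru.dnri] — σ1 onset /vmr/ (2→3→4 rises), coda /∅/ ok; σ2 onset /dnr/ (1→3→4 rises), coda /∅/ ok → phonotactically legal
[gigg.bwun] — violates constraint 4: syllable 1 coda /gg/ has 2 consonants (> 1) → phonotactically illegal
[vrwi.pnwu] — σ1 onset /vrw/ (2→4→5 rises), coda /∅/ ok; σ2 onset /pnw/ (1→3→5 rises), coda /∅/ ok → phonotactically legal

[non], [vmru.dnri], [vrwi.pnwu]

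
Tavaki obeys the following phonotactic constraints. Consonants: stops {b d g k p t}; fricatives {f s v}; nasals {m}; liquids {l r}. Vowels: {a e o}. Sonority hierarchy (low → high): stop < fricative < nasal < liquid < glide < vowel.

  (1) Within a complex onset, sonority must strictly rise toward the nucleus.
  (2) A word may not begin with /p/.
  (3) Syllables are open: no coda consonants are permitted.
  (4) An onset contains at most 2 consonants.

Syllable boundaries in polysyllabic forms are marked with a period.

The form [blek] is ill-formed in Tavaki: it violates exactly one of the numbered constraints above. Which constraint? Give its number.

3

[blek]: syllable 1 coda /k/ has 1 consonant (> 0).
This is a violation of constraint 3: "Syllables are open: no coda consonants are permitted."
The remaining constraints (1, 2, 4) are satisfied.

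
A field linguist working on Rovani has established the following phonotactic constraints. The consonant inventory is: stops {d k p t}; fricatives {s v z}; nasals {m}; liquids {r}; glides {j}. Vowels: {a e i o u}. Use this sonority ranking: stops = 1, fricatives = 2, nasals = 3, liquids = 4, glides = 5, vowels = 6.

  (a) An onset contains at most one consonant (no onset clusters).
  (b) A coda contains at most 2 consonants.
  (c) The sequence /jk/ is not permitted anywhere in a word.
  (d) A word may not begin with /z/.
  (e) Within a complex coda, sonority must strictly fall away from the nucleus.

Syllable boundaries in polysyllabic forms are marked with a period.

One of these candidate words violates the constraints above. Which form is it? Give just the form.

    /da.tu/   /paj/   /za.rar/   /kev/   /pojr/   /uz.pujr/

/za.rar/

/da.tu/ — σ1 onset /d/, coda /∅/ ok; σ2 onset /t/, coda /∅/ ok → well-formed
/paj/ — σ1 onset /p/, coda /j/ ok → well-formed
/za.rar/ — violates constraint (d): word begins with /z/ → ill-formed
/kev/ — σ1 onset /k/, coda /v/ ok → well-formed
/pojr/ — σ1 onset /p/, coda /jr/ (5→4 falls) ok → well-formed
/uz.pujr/ — σ1 onset /∅/, coda /z/ ok; σ2 onset /p/, coda /jr/ (5→4 falls) ok → well-formed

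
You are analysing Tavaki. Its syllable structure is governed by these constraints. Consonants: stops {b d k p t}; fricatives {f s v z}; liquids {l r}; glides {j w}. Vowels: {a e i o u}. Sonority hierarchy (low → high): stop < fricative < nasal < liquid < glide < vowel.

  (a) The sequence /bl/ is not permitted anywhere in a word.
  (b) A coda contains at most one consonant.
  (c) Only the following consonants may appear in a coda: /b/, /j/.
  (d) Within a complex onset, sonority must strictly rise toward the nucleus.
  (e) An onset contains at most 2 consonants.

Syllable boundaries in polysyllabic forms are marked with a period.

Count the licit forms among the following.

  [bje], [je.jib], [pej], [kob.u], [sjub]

5

[bje] — σ1 onset /bj/ (1→5 rises), coda /∅/ ok → licit
[je.jib] — σ1 onset /j/, coda /∅/ ok; σ2 onset /j/, coda /b/ ok → licit
[pej] — σ1 onset /p/, coda /j/ ok → licit
[kob.u] — σ1 onset /k/, coda /b/ ok; σ2 onset /∅/, coda /∅/ ok → licit
[sjub] — σ1 onset /sj/ (2→5 rises), coda /b/ ok → licit
Licit: [bje], [je.jib], [pej], [kob.u], [sjub] → 5.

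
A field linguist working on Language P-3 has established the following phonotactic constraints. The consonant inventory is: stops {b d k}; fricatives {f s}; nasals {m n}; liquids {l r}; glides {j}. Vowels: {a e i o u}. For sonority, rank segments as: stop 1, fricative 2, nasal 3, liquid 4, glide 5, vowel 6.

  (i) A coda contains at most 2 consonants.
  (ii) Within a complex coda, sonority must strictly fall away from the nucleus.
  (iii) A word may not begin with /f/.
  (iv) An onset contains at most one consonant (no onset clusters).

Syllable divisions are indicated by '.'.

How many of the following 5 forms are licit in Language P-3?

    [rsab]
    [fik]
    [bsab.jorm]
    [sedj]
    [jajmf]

[rsab] — violates constraint (iv): syllable 1 onset /rs/ has 2 consonants (> 1) → illicit
[fik] — violates constraint (iii): word begins with /f/ → illicit
[bsab.jorm] — violates constraint (iv): syllable 1 onset /bs/ has 2 consonants (> 1) → illicit
[sedj] — violates constraint (ii): syllable 1 coda /dj/: /d/ (stop, 1) → /j/ (glide, 5) does not fall → illicit
[jajmf] — violates constraint (i): syllable 1 coda /jmf/ has 3 consonants (> 2) → illicit
No form is licit → 0.

0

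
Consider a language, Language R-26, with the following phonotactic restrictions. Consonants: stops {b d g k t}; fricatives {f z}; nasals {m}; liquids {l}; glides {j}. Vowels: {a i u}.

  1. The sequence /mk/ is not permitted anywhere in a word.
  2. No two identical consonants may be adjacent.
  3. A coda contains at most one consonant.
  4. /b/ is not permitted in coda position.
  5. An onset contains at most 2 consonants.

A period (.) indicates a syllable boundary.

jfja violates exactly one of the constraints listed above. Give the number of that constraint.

jfja: syllable 1 onset /jfj/ has 3 consonants (> 2).
This is a violation of constraint 5: "An onset contains at most 2 consonants."
The remaining constraints (1, 2, 3, 4) are satisfied.

5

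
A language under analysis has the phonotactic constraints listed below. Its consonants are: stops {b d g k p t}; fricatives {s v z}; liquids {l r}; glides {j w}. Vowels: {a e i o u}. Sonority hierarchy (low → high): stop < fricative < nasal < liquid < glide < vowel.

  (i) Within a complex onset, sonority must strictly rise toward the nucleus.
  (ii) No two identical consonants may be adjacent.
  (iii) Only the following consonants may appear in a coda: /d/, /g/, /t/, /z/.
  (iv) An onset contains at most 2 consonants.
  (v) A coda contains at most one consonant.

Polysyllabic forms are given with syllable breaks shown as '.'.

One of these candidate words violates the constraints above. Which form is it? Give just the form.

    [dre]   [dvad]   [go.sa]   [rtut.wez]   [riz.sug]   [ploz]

[dre] — σ1 onset /dr/ (1→4 rises), coda /∅/ ok → licit
[dvad] — σ1 onset /dv/ (1→2 rises), coda /d/ ok → licit
[go.sa] — σ1 onset /g/, coda /∅/ ok; σ2 onset /s/, coda /∅/ ok → licit
[rtut.wez] — violates constraint (i): syllable 1 onset /rt/: /r/ (liquid, 4) → /t/ (stop, 1) does not rise → illicit
[riz.sug] — σ1 onset /r/, coda /z/ ok; σ2 onset /s/, coda /g/ ok → licit
[ploz] — σ1 onset /pl/ (1→4 rises), coda /z/ ok → licit

[rtut.wez]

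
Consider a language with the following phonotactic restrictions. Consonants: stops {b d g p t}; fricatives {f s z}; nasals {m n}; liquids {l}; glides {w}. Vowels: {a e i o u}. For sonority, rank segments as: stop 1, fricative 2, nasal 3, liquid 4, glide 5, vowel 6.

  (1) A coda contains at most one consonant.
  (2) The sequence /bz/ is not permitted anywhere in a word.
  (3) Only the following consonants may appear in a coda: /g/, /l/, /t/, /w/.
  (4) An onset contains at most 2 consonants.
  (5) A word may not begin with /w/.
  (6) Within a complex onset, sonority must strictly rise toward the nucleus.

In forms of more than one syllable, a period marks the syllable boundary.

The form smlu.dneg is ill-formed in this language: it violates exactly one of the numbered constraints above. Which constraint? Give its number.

4

smlu.dneg: syllable 1 onset /sml/ has 3 consonants (> 2).
This is a violation of constraint 4: "An onset contains at most 2 consonants."
The remaining constraints (1, 2, 3, 5, 6) are satisfied.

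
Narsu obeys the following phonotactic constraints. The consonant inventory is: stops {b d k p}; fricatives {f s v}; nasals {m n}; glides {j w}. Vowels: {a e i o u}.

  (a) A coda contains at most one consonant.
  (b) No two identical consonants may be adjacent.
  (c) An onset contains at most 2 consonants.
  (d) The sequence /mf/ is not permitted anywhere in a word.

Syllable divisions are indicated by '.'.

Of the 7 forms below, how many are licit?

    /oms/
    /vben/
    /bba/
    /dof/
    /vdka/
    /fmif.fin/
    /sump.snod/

2

/oms/ — violates constraint (a): syllable 1 coda /ms/ has 2 consonants (> 1) → illicit
/vben/ — σ1 onset /vb/ (2C), coda /n/ ok → licit
/bba/ — violates constraint (b): adjacent identical consonants /bb/ → illicit
/dof/ — σ1 onset /d/, coda /f/ ok → licit
/vdka/ — violates constraint (c): syllable 1 onset /vdk/ has 3 consonants (> 2) → illicit
/fmif.fin/ — violates constraint (b): adjacent identical consonants /ff/ → illicit
/sump.snod/ — violates constraint (a): syllable 1 coda /mp/ has 2 consonants (> 1) → illicit
Licit: /vben/, /dof/ → 2.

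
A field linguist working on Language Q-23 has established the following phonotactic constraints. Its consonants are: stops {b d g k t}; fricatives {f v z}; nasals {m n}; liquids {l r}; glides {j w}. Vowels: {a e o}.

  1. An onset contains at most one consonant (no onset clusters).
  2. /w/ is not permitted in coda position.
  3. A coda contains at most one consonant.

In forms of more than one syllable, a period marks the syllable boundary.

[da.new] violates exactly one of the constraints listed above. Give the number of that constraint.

[da.new]: syllable 2 coda contains /w/.
This is a violation of constraint 2: "/w/ is not permitted in coda position."
The remaining constraints (1, 3) are satisfied.

2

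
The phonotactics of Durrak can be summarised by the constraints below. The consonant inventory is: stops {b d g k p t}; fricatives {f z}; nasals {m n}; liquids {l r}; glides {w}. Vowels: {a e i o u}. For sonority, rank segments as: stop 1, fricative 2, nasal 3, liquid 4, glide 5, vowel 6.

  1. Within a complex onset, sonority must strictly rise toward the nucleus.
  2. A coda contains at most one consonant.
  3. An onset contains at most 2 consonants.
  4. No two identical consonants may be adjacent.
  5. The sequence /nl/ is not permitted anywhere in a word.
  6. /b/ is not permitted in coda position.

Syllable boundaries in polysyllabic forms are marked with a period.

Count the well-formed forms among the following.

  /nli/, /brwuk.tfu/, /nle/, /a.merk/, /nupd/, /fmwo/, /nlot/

0

/nli/ — violates constraint 5: contains banned sequence /nl/ → ill-formed
/brwuk.tfu/ — violates constraint 3: syllable 1 onset /brw/ has 3 consonants (> 2) → ill-formed
/nle/ — violates constraint 5: contains banned sequence /nl/ → ill-formed
/a.merk/ — violates constraint 2: syllable 2 coda /rk/ has 2 consonants (> 1) → ill-formed
/nupd/ — violates constraint 2: syllable 1 coda /pd/ has 2 consonants (> 1) → ill-formed
/fmwo/ — violates constraint 3: syllable 1 onset /fmw/ has 3 consonants (> 2) → ill-formed
/nlot/ — violates constraint 5: contains banned sequence /nl/ → ill-formed
No form is well-formed → 0.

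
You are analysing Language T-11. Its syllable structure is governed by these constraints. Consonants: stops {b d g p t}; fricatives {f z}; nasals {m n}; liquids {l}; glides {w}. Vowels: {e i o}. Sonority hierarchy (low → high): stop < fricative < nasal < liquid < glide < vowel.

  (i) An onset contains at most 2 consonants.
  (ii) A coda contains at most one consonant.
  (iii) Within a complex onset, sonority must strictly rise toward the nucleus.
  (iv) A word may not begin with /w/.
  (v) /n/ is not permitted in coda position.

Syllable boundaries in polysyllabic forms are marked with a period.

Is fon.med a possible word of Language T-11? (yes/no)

no

fon.med — violates constraint (v): syllable 1 coda contains /n/ → not permitted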